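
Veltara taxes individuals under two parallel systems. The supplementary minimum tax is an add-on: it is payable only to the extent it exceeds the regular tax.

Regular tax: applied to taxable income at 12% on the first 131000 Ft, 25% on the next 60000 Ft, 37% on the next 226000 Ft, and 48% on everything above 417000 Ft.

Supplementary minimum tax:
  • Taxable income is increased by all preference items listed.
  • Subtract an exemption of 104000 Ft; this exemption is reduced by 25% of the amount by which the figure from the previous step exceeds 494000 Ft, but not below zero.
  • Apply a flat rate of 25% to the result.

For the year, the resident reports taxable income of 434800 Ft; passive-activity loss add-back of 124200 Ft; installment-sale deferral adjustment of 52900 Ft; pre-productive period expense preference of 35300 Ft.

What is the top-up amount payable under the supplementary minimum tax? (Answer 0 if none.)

Supplementary minimum tax:
  Adjusted income: 434800 Ft + 124200 Ft + 52900 Ft + 35300 Ft = 647200 Ft
  Exemption: 104000 Ft − 25% × (647200 Ft − 494000 Ft) = 104000 Ft − 38300 Ft = 65700 Ft
  Base: 647200 Ft − 65700 Ft = 581500 Ft
  581500 Ft × 25% = 145375 Ft

Regular tax:
  131000 Ft × 12% = 15720 Ft
  60000 Ft × 25% = 15000 Ft
  226000 Ft × 37% = 83620 Ft
  17800 Ft × 48% = 8544 Ft
  → 122884 Ft

Excess of supplementary minimum tax over regular tax: 145375 Ft − 122884 Ft = 22491 Ft.

22491 Ft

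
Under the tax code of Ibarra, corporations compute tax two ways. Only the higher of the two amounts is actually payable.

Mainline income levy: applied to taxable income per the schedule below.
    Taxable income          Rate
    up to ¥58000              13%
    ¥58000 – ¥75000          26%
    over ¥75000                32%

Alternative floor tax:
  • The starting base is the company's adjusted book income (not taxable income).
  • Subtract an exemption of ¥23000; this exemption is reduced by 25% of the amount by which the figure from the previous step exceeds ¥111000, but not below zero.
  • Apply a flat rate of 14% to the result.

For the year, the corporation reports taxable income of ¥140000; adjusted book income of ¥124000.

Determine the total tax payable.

Mainline income levy:
  ¥58000 × 13% = ¥7540
  ¥17000 × 26% = ¥4420
  ¥65000 × 32% = ¥20800
  → ¥32760

Alternative floor tax:
  Base (adjusted book income): ¥124000
  Exemption: ¥23000 − 25% × (¥124000 − ¥111000) = ¥23000 − ¥3250 = ¥19750
  Base: ¥124000 − ¥19750 = ¥104250
  ¥104250 × 14% = ¥14595

¥32760 > ¥14595, so the mainline income levy governs.

¥32760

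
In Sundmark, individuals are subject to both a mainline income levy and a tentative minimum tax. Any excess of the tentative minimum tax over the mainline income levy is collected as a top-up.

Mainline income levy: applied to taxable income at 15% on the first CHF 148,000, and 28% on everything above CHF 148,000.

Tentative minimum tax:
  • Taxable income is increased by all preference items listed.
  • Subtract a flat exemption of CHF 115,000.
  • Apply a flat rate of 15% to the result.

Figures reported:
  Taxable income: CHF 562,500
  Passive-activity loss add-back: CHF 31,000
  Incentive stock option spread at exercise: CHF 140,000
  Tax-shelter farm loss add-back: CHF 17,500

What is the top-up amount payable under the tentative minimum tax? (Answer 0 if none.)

CHF 0

Mainline income levy:
  CHF 148,000 × 15% = CHF 22,200
  CHF 414,500 × 28% = CHF 116,060
  → CHF 138,260

Tentative minimum tax:
  Adjusted income: CHF 562,500 + CHF 31,000 + CHF 140,000 + CHF 17,500 = CHF 751,000
  Less exemption CHF 115,000 → base CHF 636,000
  CHF 636,000 × 15% = CHF 95,400

CHF 95,400 ≤ CHF 138,260, so no add-on is due.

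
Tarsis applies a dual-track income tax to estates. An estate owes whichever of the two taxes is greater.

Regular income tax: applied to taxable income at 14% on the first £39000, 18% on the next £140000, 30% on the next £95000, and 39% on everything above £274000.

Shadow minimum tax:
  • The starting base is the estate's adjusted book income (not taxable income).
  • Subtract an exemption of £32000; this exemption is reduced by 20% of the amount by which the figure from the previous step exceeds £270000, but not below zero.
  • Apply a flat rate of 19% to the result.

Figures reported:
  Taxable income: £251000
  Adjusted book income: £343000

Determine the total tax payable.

Regular income tax:
  £39000 × 14% = £5460
  £140000 × 18% = £25200
  £72000 × 30% = £21600
  → £52260

Shadow minimum tax:
  Base (adjusted book income): £343000
  Exemption: £32000 − 20% × (£343000 − £270000) = £32000 − £14600 = £17400
  Base: £343000 − £17400 = £325600
  £325600 × 19% = £61864

£61864 > £52260, so the shadow minimum tax is the binding amount.

£61864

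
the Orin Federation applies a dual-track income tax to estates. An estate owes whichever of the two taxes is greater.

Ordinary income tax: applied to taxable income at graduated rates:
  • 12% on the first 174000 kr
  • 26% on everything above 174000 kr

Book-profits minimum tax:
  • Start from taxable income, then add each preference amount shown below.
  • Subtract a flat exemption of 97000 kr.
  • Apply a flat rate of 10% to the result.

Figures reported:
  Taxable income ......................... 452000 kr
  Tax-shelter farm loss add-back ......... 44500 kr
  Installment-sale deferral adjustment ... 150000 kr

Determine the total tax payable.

Ordinary income tax:
  174000 kr × 12% = 20880 kr
  278000 kr × 26% = 72280 kr
  → 93160 kr

Book-profits minimum tax:
  Adjusted income: 452000 kr + 44500 kr + 150000 kr = 646500 kr
  Less exemption 97000 kr → base 549500 kr
  549500 kr × 10% = 54950 kr

93160 kr > 54950 kr, so the ordinary income tax governs.

93160 kr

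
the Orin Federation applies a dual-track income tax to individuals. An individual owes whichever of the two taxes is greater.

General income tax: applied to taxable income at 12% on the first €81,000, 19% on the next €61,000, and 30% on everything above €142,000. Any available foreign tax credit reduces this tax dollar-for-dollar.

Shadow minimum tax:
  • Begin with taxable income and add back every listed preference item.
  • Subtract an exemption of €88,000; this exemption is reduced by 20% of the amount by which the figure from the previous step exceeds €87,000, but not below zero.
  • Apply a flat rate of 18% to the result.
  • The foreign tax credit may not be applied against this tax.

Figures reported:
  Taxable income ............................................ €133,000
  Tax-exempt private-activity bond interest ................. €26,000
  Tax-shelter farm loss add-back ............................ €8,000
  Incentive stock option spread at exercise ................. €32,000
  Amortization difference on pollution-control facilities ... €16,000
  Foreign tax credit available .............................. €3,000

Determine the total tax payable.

€27,468

General income tax:
  €81,000 × 12% = €9,720
  €52,000 × 19% = €9,880
  → €19,600
  Less foreign tax credit €3,000 → €16,600

Shadow minimum tax:
  Adjusted income: €133,000 + €26,000 + €8,000 + €32,000 + €16,000 = €215,000
  Exemption: €88,000 − 20% × (€215,000 − €87,000) = €88,000 − €25,600 = €62,400
  Base: €215,000 − €62,400 = €152,600
  €152,600 × 18% = €27,468

€27,468 > €16,600, so the shadow minimum tax is the binding amount.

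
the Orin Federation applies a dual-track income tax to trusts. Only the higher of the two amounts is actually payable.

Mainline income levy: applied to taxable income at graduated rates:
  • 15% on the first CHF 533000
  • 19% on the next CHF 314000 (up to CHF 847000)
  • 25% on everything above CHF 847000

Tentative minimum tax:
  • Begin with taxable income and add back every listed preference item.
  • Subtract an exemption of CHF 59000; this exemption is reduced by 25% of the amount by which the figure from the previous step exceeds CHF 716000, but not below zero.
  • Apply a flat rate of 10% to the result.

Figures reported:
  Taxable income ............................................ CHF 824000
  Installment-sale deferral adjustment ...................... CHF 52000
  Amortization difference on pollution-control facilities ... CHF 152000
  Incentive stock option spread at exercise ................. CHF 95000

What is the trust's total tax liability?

Mainline income levy:
  CHF 533000 × 15% = CHF 79950
  CHF 291000 × 19% = CHF 55290
  → CHF 135240

Tentative minimum tax:
  Adjusted income: CHF 824000 + CHF 52000 + CHF 152000 + CHF 95000 = CHF 1123000
  Exemption: 25% × (CHF 1123000 − CHF 716000) = CHF 101750 ≥ CHF 59000, so the exemption is fully phased out
  Base: CHF 1123000 − CHF 0 = CHF 1123000
  CHF 1123000 × 10% = CHF 112300

CHF 135240 > CHF 112300, so the mainline income levy governs.

CHF 135240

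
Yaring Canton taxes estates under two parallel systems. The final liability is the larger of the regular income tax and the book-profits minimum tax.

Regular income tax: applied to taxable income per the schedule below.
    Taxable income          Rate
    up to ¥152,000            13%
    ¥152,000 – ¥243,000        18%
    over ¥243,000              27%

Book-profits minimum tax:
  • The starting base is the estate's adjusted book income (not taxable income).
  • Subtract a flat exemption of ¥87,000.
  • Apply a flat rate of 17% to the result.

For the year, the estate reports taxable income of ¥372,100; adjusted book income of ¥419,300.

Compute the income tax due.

Regular income tax:
  ¥152,000 × 13% = ¥19,760
  ¥91,000 × 18% = ¥16,380
  ¥129,100 × 27% = ¥34,857
  → ¥70,997

Book-profits minimum tax:
  Base (adjusted book income): ¥419,300
  Less exemption ¥87,000 → base ¥332,300
  ¥332,300 × 17% = ¥56,491

¥70,997 > ¥56,491, so the regular income tax governs.

¥70,997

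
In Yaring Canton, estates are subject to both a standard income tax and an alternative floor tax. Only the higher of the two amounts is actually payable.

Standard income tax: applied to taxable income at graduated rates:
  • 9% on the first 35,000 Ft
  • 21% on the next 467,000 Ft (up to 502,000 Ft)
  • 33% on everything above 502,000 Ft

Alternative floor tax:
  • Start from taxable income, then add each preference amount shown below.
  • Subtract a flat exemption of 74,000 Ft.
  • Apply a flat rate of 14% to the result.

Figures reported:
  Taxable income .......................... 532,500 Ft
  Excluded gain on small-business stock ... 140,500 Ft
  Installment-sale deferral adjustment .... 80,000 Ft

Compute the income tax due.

Alternative floor tax:
  Adjusted income: 532,500 Ft + 140,500 Ft + 80,000 Ft = 753,000 Ft
  Less exemption 74,000 Ft → base 679,000 Ft
  679,000 Ft × 14% = 95,060 Ft

Standard income tax:
  35,000 Ft × 9% = 3,150 Ft
  467,000 Ft × 21% = 98,070 Ft
  30,500 Ft × 33% = 10,065 Ft
  → 111,285 Ft

111,285 Ft > 95,060 Ft, so the standard income tax governs.

111,285 Ft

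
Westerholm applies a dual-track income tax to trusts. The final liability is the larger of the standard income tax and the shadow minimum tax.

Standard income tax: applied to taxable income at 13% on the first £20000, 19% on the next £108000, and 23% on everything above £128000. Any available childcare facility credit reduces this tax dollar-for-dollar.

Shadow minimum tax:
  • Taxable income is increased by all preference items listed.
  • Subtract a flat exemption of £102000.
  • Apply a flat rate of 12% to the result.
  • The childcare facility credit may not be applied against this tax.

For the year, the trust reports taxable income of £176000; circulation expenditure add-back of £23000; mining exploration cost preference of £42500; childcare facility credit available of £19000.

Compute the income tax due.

£16740

Shadow minimum tax:
  Adjusted income: £176000 + £23000 + £42500 = £241500
  Less exemption £102000 → base £139500
  £139500 × 12% = £16740

Standard income tax:
  £20000 × 13% = £2600
  £108000 × 19% = £20520
  £48000 × 23% = £11040
  → £34160
  Less childcare facility credit £19000 → £15160

£16740 > £15160, so the shadow minimum tax is the binding amount.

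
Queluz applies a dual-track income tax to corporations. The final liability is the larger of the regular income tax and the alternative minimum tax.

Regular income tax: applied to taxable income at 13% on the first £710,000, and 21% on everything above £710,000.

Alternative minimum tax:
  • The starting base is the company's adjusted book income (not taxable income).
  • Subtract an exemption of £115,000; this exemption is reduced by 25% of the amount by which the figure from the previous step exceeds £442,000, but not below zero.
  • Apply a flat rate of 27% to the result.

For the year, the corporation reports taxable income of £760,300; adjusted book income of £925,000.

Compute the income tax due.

Alternative minimum tax:
  Base (adjusted book income): £925,000
  Exemption: 25% × (£925,000 − £442,000) = £120,750 ≥ £115,000, so the exemption is fully phased out
  Base: £925,000 − £0 = £925,000
  £925,000 × 27% = £249,750

Regular income tax:
  £710,000 × 13% = £92,300
  £50,300 × 21% = £10,563
  → £102,863

£249,750 > £102,863, so the alternative minimum tax is the binding amount.

£249,750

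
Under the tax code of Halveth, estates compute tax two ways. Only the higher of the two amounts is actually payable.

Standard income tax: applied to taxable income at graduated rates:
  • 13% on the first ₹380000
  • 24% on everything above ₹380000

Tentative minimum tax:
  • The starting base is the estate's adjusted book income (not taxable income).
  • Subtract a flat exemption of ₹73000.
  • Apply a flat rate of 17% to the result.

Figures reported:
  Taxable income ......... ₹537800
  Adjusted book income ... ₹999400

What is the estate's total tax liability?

Standard income tax:
  ₹380000 × 13% = ₹49400
  ₹157800 × 24% = ₹37872
  → ₹87272

Tentative minimum tax:
  Base (adjusted book income): ₹999400
  Less exemption ₹73000 → base ₹926400
  ₹926400 × 17% = ₹157488

₹157488 > ₹87272, so the tentative minimum tax is the binding amount.

₹157488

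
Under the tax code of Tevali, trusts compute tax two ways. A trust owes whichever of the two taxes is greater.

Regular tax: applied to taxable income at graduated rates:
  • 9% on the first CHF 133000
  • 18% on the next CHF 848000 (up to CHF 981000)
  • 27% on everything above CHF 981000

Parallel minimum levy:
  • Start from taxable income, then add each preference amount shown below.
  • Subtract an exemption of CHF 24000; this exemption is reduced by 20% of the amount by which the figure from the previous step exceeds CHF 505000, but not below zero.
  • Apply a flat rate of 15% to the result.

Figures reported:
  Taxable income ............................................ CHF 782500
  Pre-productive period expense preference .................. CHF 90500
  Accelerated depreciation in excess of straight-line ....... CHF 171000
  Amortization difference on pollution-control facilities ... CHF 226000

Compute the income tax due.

CHF 190500

Parallel minimum levy:
  Adjusted income: CHF 782500 + CHF 90500 + CHF 171000 + CHF 226000 = CHF 1270000
  Exemption: 20% × (CHF 1270000 − CHF 505000) = CHF 153000 ≥ CHF 24000, so the exemption is fully phased out
  Base: CHF 1270000 − CHF 0 = CHF 1270000
  CHF 1270000 × 15% = CHF 190500

Regular tax:
  CHF 133000 × 9% = CHF 11970
  CHF 649500 × 18% = CHF 116910
  → CHF 128880

CHF 190500 > CHF 128880, so the parallel minimum levy is the binding amount.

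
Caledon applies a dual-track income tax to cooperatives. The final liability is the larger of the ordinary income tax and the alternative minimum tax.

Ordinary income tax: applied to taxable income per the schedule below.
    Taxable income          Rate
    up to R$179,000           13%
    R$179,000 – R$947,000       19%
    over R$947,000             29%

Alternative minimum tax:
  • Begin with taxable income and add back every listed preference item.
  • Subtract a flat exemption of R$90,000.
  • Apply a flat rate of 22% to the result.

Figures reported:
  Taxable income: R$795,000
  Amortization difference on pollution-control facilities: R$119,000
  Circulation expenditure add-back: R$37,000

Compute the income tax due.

R$189,420

Ordinary income tax:
  R$179,000 × 13% = R$23,270
  R$616,000 × 19% = R$117,040
  → R$140,310

Alternative minimum tax:
  Adjusted income: R$795,000 + R$119,000 + R$37,000 = R$951,000
  Less exemption R$90,000 → base R$861,000
  R$861,000 × 22% = R$189,420

R$189,420 > R$140,310, so the alternative minimum tax is the binding amount.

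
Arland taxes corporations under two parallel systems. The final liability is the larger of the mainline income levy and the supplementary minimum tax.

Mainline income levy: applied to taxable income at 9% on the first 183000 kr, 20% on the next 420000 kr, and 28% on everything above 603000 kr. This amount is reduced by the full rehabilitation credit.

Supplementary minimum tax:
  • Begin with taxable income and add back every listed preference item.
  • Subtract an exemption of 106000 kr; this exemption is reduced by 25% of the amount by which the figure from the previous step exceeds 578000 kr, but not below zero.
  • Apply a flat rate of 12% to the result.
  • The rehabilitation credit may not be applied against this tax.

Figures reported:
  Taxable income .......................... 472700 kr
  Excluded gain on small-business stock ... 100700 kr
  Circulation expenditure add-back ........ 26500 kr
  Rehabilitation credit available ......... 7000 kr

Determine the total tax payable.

67410 kr

Supplementary minimum tax:
  Adjusted income: 472700 kr + 100700 kr + 26500 kr = 599900 kr
  Exemption: 106000 kr − 25% × (599900 kr − 578000 kr) = 106000 kr − 5475 kr = 100525 kr
  Base: 599900 kr − 100525 kr = 499375 kr
  499375 kr × 12% = 59925 kr

Mainline income levy:
  183000 kr × 9% = 16470 kr
  289700 kr × 20% = 57940 kr
  → 74410 kr
  Less rehabilitation credit 7000 kr → 67410 kr

67410 kr > 59925 kr, so the mainline income levy governs.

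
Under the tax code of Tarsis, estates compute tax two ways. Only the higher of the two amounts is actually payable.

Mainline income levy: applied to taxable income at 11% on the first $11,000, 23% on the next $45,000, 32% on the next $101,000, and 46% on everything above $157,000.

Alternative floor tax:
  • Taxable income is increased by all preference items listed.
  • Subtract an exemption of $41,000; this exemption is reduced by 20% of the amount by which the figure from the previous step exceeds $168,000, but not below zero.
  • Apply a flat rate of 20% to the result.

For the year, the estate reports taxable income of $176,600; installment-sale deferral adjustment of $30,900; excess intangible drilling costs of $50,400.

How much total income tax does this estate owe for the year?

Mainline income levy:
  $11,000 × 11% = $1,210
  $45,000 × 23% = $10,350
  $101,000 × 32% = $32,320
  $19,600 × 46% = $9,016
  → $52,896

Alternative floor tax:
  Adjusted income: $176,600 + $30,900 + $50,400 = $257,900
  Exemption: $41,000 − 20% × ($257,900 − $168,000) = $41,000 − $17,980 = $23,020
  Base: $257,900 − $23,020 = $234,880
  $234,880 × 20% = $46,976

$52,896 > $46,976, so the mainline income levy governs.

$52,896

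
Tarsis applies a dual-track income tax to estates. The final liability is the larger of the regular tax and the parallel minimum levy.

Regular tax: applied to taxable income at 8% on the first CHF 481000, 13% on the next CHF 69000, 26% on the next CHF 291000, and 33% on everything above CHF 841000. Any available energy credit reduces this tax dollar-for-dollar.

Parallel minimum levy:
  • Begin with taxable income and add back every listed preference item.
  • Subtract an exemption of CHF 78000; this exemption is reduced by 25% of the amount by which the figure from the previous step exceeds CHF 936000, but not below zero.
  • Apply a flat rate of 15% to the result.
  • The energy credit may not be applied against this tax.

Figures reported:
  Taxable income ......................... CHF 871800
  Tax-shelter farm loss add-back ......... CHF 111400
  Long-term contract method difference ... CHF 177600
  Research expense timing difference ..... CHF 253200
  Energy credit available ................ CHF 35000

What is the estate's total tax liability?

CHF 212100

Parallel minimum levy:
  Adjusted income: CHF 871800 + CHF 111400 + CHF 177600 + CHF 253200 = CHF 1414000
  Exemption: 25% × (CHF 1414000 − CHF 936000) = CHF 119500 ≥ CHF 78000, so the exemption is fully phased out
  Base: CHF 1414000 − CHF 0 = CHF 1414000
  CHF 1414000 × 15% = CHF 212100

Regular tax:
  CHF 481000 × 8% = CHF 38480
  CHF 69000 × 13% = CHF 8970
  CHF 291000 × 26% = CHF 75660
  CHF 30800 × 33% = CHF 10164
  → CHF 133274
  Less energy credit CHF 35000 → CHF 98274

CHF 212100 > CHF 98274, so the parallel minimum levy is the binding amount.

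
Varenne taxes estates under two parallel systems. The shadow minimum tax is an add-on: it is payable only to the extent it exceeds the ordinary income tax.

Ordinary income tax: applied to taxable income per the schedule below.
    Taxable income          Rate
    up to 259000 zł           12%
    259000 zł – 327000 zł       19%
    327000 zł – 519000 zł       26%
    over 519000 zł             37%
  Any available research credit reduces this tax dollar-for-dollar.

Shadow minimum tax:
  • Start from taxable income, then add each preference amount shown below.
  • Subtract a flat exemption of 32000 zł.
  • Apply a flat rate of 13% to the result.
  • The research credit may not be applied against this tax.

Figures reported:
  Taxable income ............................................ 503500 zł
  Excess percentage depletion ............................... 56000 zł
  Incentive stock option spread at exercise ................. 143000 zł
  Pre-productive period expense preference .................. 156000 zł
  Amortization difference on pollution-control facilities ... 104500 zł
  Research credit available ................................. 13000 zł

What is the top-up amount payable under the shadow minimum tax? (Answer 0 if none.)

Shadow minimum tax:
  Adjusted income: 503500 zł + 56000 zł + 143000 zł + 156000 zł + 104500 zł = 963000 zł
  Less exemption 32000 zł → base 931000 zł
  931000 zł × 13% = 121030 zł

Ordinary income tax:
  259000 zł × 12% = 31080 zł
  68000 zł × 19% = 12920 zł
  176500 zł × 26% = 45890 zł
  → 89890 zł
  Less research credit 13000 zł → 76890 zł

Excess of shadow minimum tax over ordinary income tax: 121030 zł − 76890 zł = 44140 zł.

44140 zł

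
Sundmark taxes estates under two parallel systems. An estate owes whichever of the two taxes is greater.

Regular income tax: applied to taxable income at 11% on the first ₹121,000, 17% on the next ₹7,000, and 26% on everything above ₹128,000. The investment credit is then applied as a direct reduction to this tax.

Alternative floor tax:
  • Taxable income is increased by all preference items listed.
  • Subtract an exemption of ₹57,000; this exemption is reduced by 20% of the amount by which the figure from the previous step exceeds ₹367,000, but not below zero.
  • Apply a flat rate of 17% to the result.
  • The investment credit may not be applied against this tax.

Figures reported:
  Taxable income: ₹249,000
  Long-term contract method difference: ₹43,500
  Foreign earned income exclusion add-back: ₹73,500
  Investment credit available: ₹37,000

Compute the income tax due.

Alternative floor tax:
  Adjusted income: ₹249,000 + ₹43,500 + ₹73,500 = ₹366,000
  Exemption: ₹366,000 ≤ ₹367,000, so full ₹57,000 applies
  Base: ₹366,000 − ₹57,000 = ₹309,000
  ₹309,000 × 17% = ₹52,530

Regular income tax:
  ₹121,000 × 11% = ₹13,310
  ₹7,000 × 17% = ₹1,190
  ₹121,000 × 26% = ₹31,460
  → ₹45,960
  Less investment credit ₹37,000 → ₹8,960

₹52,530 > ₹8,960, so the alternative floor tax is the binding amount.

₹52,530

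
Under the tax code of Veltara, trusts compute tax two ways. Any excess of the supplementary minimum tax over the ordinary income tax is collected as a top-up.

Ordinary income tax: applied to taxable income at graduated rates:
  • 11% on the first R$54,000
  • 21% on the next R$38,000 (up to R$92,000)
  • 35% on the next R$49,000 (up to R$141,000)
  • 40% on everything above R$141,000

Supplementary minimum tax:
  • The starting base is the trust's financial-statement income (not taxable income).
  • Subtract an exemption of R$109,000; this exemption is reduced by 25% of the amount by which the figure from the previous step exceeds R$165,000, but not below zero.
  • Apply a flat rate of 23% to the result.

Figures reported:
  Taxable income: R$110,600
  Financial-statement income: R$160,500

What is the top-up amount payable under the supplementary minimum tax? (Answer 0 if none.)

Supplementary minimum tax:
  Base (financial-statement income): R$160,500
  Exemption: R$160,500 ≤ R$165,000, so full R$109,000 applies
  Base: R$160,500 − R$109,000 = R$51,500
  R$51,500 × 23% = R$11,845

Ordinary income tax:
  R$54,000 × 11% = R$5,940
  R$38,000 × 21% = R$7,980
  R$18,600 × 35% = R$6,510
  → R$20,430

R$11,845 ≤ R$20,430, so no add-on is due.

R$0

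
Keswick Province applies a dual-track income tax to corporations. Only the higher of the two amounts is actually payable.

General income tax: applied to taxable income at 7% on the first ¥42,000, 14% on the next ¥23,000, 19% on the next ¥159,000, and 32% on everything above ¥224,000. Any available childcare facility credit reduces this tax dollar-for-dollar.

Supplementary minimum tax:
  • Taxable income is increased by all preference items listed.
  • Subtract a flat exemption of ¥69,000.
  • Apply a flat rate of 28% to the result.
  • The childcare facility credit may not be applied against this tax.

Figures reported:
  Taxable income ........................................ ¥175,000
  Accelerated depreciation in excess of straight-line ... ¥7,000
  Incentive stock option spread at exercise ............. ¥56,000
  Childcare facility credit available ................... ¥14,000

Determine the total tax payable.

General income tax:
  ¥42,000 × 7% = ¥2,940
  ¥23,000 × 14% = ¥3,220
  ¥110,000 × 19% = ¥20,900
  → ¥27,060
  Less childcare facility credit ¥14,000 → ¥13,060

Supplementary minimum tax:
  Adjusted income: ¥175,000 + ¥7,000 + ¥56,000 = ¥238,000
  Less exemption ¥69,000 → base ¥169,000
  ¥169,000 × 28% = ¥47,320

¥47,320 > ¥13,060, so the supplementary minimum tax is the binding amount.

¥47,320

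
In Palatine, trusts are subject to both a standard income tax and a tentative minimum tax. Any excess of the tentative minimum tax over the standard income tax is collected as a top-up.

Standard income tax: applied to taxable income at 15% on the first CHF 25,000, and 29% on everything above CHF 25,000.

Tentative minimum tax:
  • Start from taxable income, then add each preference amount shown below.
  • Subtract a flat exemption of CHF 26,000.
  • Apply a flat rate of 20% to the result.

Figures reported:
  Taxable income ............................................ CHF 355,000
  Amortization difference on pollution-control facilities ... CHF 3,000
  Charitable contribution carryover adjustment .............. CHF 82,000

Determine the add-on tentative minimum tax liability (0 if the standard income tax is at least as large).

CHF 0

Standard income tax:
  CHF 25,000 × 15% = CHF 3,750
  CHF 330,000 × 29% = CHF 95,700
  → CHF 99,450

Tentative minimum tax:
  Adjusted income: CHF 355,000 + CHF 3,000 + CHF 82,000 = CHF 440,000
  Less exemption CHF 26,000 → base CHF 414,000
  CHF 414,000 × 20% = CHF 82,800

CHF 82,800 ≤ CHF 99,450, so no add-on is due.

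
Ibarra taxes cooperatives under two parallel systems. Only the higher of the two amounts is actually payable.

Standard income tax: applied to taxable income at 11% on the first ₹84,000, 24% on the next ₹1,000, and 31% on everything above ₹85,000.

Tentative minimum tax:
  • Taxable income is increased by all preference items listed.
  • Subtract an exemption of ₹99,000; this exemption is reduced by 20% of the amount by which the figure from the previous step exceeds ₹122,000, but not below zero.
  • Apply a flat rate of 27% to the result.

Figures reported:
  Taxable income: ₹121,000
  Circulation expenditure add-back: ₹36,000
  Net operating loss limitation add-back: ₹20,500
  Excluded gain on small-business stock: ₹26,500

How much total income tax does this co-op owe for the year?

Tentative minimum tax:
  Adjusted income: ₹121,000 + ₹36,000 + ₹20,500 + ₹26,500 = ₹204,000
  Exemption: ₹99,000 − 20% × (₹204,000 − ₹122,000) = ₹99,000 − ₹16,400 = ₹82,600
  Base: ₹204,000 − ₹82,600 = ₹121,400
  ₹121,400 × 27% = ₹32,778

Standard income tax:
  ₹84,000 × 11% = ₹9,240
  ₹1,000 × 24% = ₹240
  ₹36,000 × 31% = ₹11,160
  → ₹20,640

₹32,778 > ₹20,640, so the tentative minimum tax is the binding amount.

₹32,778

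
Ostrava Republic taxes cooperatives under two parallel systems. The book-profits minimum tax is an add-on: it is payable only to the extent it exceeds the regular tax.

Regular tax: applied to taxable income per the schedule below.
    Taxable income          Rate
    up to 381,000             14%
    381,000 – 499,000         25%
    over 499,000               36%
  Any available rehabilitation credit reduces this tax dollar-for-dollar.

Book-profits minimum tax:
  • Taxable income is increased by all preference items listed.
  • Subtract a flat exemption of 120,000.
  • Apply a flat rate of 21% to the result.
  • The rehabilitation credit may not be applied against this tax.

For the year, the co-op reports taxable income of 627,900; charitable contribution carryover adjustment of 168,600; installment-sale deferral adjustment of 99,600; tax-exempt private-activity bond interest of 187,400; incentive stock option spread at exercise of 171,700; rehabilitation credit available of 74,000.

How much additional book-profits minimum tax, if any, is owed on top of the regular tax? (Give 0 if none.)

183,148

Book-profits minimum tax:
  Adjusted income: 627,900 + 168,600 + 99,600 + 187,400 + 171,700 = 1,255,200
  Less exemption 120,000 → base 1,135,200
  1,135,200 × 21% = 238,392

Regular tax:
  381,000 × 14% = 53,340
  118,000 × 25% = 29,500
  128,900 × 36% = 46,404
  → 129,244
  Less rehabilitation credit 74,000 → 55,244

Excess of book-profits minimum tax over regular tax: 238,392 − 55,244 = 183,148.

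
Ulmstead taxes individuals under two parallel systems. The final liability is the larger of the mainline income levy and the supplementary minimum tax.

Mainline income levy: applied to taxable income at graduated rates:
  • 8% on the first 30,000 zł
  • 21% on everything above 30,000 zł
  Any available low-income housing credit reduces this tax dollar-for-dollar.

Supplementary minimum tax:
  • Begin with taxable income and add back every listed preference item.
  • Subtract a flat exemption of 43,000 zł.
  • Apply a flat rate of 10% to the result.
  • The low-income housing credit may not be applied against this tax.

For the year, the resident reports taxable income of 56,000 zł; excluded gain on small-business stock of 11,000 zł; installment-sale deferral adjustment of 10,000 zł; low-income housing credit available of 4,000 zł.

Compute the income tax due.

Supplementary minimum tax:
  Adjusted income: 56,000 zł + 11,000 zł + 10,000 zł = 77,000 zł
  Less exemption 43,000 zł → base 34,000 zł
  34,000 zł × 10% = 3,400 zł

Mainline income levy:
  30,000 zł × 8% = 2,400 zł
  26,000 zł × 21% = 5,460 zł
  → 7,860 zł
  Less low-income housing credit 4,000 zł → 3,860 zł

3,860 zł > 3,400 zł, so the mainline income levy governs.

3,860 zł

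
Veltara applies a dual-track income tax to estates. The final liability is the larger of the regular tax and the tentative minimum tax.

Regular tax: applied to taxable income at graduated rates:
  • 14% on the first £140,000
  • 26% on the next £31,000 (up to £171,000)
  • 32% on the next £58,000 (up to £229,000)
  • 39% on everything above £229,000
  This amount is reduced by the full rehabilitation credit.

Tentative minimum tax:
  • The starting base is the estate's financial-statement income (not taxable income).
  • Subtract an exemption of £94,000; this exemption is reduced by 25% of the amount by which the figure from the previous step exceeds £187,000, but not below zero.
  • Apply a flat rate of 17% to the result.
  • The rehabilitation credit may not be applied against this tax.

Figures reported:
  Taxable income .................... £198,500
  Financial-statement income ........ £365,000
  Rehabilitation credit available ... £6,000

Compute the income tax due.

£53,635

Regular tax:
  £140,000 × 14% = £19,600
  £31,000 × 26% = £8,060
  £27,500 × 32% = £8,800
  → £36,460
  Less rehabilitation credit £6,000 → £30,460

Tentative minimum tax:
  Base (financial-statement income): £365,000
  Exemption: £94,000 − 25% × (£365,000 − £187,000) = £94,000 − £44,500 = £49,500
  Base: £365,000 − £49,500 = £315,500
  £315,500 × 17% = £53,635

£53,635 > £30,460, so the tentative minimum tax is the binding amount.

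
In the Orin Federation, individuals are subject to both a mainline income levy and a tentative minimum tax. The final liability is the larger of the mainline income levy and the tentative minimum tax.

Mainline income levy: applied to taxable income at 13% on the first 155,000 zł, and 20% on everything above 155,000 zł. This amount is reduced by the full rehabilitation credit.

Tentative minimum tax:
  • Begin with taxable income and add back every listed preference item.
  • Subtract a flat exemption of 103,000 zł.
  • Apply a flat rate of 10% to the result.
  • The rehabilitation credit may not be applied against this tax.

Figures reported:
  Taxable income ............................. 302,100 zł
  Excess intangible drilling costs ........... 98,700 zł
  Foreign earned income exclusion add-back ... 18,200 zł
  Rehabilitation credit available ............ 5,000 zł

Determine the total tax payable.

44,570 zł

Mainline income levy:
  155,000 zł × 13% = 20,150 zł
  147,100 zł × 20% = 29,420 zł
  → 49,570 zł
  Less rehabilitation credit 5,000 zł → 44,570 zł

Tentative minimum tax:
  Adjusted income: 302,100 zł + 98,700 zł + 18,200 zł = 419,000 zł
  Less exemption 103,000 zł → base 316,000 zł
  316,000 zł × 10% = 31,600 zł

44,570 zł > 31,600 zł, so the mainline income levy governs.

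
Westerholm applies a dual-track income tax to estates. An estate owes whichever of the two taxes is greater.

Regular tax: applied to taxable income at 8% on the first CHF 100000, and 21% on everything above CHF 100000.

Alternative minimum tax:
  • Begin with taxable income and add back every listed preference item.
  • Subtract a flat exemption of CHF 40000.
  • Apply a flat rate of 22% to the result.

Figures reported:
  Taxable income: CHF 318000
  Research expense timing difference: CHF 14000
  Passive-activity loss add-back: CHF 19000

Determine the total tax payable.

CHF 68420

Regular tax:
  CHF 100000 × 8% = CHF 8000
  CHF 218000 × 21% = CHF 45780
  → CHF 53780

Alternative minimum tax:
  Adjusted income: CHF 318000 + CHF 14000 + CHF 19000 = CHF 351000
  Less exemption CHF 40000 → base CHF 311000
  CHF 311000 × 22% = CHF 68420

CHF 68420 > CHF 53780, so the alternative minimum tax is the binding amount.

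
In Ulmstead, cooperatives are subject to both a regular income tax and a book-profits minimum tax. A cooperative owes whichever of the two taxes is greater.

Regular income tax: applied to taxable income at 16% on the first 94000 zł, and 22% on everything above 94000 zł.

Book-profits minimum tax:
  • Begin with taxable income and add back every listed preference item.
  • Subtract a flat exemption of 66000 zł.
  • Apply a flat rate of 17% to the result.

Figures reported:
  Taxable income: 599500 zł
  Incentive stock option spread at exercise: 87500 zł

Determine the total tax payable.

Book-profits minimum tax:
  Adjusted income: 599500 zł + 87500 zł = 687000 zł
  Less exemption 66000 zł → base 621000 zł
  621000 zł × 17% = 105570 zł

Regular income tax:
  94000 zł × 16% = 15040 zł
  505500 zł × 22% = 111210 zł
  → 126250 zł

126250 zł > 105570 zł, so the regular income tax governs.

126250 zł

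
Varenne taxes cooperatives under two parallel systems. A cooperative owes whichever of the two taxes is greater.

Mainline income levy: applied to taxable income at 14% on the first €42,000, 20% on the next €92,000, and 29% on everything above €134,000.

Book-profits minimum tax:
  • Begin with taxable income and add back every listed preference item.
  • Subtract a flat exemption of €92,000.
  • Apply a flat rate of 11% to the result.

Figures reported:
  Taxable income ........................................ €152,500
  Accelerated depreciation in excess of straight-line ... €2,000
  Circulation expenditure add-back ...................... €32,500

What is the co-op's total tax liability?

Book-profits minimum tax:
  Adjusted income: €152,500 + €2,000 + €32,500 = €187,000
  Less exemption €92,000 → base €95,000
  €95,000 × 11% = €10,450

Mainline income levy:
  €42,000 × 14% = €5,880
  €92,000 × 20% = €18,400
  €18,500 × 29% = €5,365
  → €29,645

€29,645 > €10,450, so the mainline income levy governs.

€29,645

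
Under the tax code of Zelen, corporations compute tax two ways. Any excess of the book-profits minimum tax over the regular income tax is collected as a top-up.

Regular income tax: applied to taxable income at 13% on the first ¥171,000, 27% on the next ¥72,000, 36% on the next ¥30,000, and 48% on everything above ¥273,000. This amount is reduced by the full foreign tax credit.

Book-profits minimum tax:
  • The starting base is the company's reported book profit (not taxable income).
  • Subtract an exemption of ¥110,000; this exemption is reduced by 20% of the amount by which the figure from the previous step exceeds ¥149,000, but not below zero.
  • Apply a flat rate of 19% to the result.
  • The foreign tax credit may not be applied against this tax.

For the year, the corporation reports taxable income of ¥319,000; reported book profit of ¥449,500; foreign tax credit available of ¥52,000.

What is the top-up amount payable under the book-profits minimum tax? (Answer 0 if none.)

Book-profits minimum tax:
  Base (reported book profit): ¥449,500
  Exemption: ¥110,000 − 20% × (¥449,500 − ¥149,000) = ¥110,000 − ¥60,100 = ¥49,900
  Base: ¥449,500 − ¥49,900 = ¥399,600
  ¥399,600 × 19% = ¥75,924

Regular income tax:
  ¥171,000 × 13% = ¥22,230
  ¥72,000 × 27% = ¥19,440
  ¥30,000 × 36% = ¥10,800
  ¥46,000 × 48% = ¥22,080
  → ¥74,550
  Less foreign tax credit ¥52,000 → ¥22,550

Excess of book-profits minimum tax over regular income tax: ¥75,924 − ¥22,550 = ¥53,374.

¥53,374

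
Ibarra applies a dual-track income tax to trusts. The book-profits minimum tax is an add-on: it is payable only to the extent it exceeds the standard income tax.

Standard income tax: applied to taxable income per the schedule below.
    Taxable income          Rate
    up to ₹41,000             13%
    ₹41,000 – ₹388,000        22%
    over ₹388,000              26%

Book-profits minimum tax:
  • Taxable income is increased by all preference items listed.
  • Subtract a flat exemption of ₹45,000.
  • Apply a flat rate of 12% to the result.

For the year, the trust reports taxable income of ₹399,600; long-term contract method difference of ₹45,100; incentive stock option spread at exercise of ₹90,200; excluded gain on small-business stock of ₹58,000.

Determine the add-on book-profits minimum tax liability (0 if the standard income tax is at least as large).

₹0

Book-profits minimum tax:
  Adjusted income: ₹399,600 + ₹45,100 + ₹90,200 + ₹58,000 = ₹592,900
  Less exemption ₹45,000 → base ₹547,900
  ₹547,900 × 12% = ₹65,748

Standard income tax:
  ₹41,000 × 13% = ₹5,330
  ₹347,000 × 22% = ₹76,340
  ₹11,600 × 26% = ₹3,016
  → ₹84,686

₹65,748 ≤ ₹84,686, so no add-on is due.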